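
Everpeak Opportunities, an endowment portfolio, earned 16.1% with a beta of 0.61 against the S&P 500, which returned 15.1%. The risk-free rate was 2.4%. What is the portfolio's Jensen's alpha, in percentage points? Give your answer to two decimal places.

5.95

CAPM expected return = Rf + β(Rm − Rf) = 2.4% + 0.61 × (15.1% − 2.4%) = 2.4 + 0.61 × 12.70 = 10.1470%
Jensen's α = Rp − E[R] = 16.1% − 10.1470% = 5.9530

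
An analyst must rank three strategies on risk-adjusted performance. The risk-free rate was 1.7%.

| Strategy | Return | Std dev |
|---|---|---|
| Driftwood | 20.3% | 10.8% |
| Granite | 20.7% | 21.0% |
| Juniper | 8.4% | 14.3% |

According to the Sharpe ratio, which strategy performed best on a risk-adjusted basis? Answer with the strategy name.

Driftwood

Driftwood: Sharpe ratio = (20.3% − 1.7%) / 10.8% = 1.722
Granite: Sharpe ratio = (20.7% − 1.7%) / 21.0% = 0.905
Juniper: Sharpe ratio = (8.4% − 1.7%) / 14.3% = 0.469
Highest: Driftwood (1.722).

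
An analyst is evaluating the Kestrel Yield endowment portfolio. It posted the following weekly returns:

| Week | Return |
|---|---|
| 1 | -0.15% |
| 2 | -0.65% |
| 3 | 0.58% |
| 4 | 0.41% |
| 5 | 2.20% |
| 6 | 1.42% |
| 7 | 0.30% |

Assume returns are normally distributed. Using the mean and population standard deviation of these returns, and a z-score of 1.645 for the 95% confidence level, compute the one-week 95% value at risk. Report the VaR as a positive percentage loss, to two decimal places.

Mean return r̄ = 4.110 / 7 = 0.5871%
Σ(r − r̄)² = (-0.15 − 0.5871)² + (-0.65 − 0.5871)² + … = 5.4827
population σ = √(5.4827 / 7) = √0.7832 = 0.8850%
VaR = −(r̄ − z·σ) = −(0.5871 − 1.645 × 0.8850) = −(-0.8687) = 0.8687%

0.87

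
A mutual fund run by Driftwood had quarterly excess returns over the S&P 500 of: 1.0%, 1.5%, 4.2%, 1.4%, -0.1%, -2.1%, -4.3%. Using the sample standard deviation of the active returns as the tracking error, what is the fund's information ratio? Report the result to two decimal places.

r̄ = (1 + 1.5 + 4.2 + 1.4 − 0.1 − 2.1 − 4.3) / 7 = 1.60 / 7 = 0.2286%
Σ(r − r̄)² = (1 − 0.2286)² + (1.5 − 0.2286)² + (4.2 − 0.2286)² + … = 45.3943
sample σ = √(45.3943 / 6) = √7.5657 = 2.7506%
IR = r̄ / tracking error = 0.2286 / 2.7506 = 0.0831

0.08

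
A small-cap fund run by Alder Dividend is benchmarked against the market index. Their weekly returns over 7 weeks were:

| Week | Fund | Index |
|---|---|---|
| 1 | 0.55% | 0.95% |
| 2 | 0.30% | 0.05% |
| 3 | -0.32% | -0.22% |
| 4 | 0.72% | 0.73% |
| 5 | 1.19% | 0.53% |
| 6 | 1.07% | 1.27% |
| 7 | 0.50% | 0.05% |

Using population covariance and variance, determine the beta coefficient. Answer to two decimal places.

0.69

r̄p = 0.5729%,  r̄m = 0.4800%
Cov = Σ(rp − r̄p)(rm − r̄m) / 7 = 0.1748
Var(rm) = Σ(rm − r̄m)² / 7 = 0.2528
β = Cov / Var = 0.1748 / 0.2528 = 0.6915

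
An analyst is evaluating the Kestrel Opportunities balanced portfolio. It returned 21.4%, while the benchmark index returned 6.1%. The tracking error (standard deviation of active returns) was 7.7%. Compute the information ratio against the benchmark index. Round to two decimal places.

1.99

IR = (Rp − Rb) / TE = (21.4% − 6.1%) / 7.7% = 15.30% / 7.7% = 1.9870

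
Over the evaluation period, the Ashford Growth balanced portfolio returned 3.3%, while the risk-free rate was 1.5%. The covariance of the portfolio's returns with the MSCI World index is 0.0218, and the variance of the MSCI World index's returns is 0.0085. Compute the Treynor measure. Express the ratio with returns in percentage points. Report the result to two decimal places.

β = Cov / Var = 0.0218 / 0.0085 = 2.5647
Treynor = (Rp − Rf) / β = (3.3% − 1.5%) / 2.5647 = 1.80 / 2.5647 = 0.7018

0.70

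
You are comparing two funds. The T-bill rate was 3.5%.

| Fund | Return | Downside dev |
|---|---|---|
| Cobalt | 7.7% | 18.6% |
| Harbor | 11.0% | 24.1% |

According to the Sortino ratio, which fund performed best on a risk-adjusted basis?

Harbor

Cobalt: Sortino ratio = (7.7% − 3.5%) / 18.6% = 0.226
Harbor: Sortino ratio = (11.0% − 3.5%) / 24.1% = 0.311
Highest: Harbor (0.311).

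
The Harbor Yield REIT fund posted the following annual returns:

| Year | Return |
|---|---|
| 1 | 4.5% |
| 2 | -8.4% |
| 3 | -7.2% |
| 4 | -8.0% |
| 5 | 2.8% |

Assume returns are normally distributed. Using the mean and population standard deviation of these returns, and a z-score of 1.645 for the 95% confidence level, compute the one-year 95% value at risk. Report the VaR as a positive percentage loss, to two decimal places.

12.60

Mean return r̄ = -16.30 / 5 = -3.2600%
Population std dev = √[161.3520 / 5] = 5.6807%
VaR = −(r̄ − z·σ) = −(-3.2600 − 1.645 × 5.6807) = −(-12.6048) = 12.6048%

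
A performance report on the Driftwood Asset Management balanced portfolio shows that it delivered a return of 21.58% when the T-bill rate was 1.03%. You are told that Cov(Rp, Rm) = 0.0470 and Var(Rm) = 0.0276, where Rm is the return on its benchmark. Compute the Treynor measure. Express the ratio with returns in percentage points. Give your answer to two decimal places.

12.07

β = Cov / Var = 0.0470 / 0.0276 = 1.7029
Treynor = (Rp − Rf) / β = (21.58% − 1.03%) / 1.7029 = 20.55 / 1.7029 = 12.0676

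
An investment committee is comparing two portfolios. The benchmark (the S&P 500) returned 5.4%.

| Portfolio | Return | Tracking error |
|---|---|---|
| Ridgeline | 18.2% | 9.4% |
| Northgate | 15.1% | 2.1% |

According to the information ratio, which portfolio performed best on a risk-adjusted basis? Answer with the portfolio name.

Northgate

Ridgeline: IR = (18.2% − 5.4%) / 9.4% = 1.362
Northgate: IR = (15.1% − 5.4%) / 2.1% = 4.619
Highest: Northgate (4.619).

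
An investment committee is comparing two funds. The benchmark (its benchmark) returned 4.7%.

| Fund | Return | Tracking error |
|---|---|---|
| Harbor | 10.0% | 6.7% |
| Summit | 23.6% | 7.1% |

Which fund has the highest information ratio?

Summit

Harbor: IR = (10.0% − 4.7%) / 6.7% = 0.791
Summit: IR = (23.6% − 4.7%) / 7.1% = 2.662
Highest: Summit (2.662).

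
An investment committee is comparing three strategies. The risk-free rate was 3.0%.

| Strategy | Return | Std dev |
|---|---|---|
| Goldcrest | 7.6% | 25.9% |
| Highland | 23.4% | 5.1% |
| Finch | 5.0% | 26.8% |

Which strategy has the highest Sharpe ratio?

Highland

Goldcrest: Sharpe ratio = (7.6% − 3.0%) / 25.9% = 0.178
Highland: Sharpe ratio = (23.4% − 3.0%) / 5.1% = 4.000
Finch: Sharpe ratio = (5.0% − 3.0%) / 26.8% = 0.075
Highest: Highland (4.000).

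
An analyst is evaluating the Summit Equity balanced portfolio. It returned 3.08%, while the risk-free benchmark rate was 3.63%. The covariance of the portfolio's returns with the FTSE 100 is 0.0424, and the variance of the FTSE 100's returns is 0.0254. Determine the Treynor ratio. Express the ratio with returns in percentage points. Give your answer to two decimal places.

β = Cov / Var = 0.0424 / 0.0254 = 1.6693
Treynor = (Rp − Rf) / β = (3.08% − 3.63%) / 1.6693 = -0.55 / 1.6693 = -0.3295

-0.33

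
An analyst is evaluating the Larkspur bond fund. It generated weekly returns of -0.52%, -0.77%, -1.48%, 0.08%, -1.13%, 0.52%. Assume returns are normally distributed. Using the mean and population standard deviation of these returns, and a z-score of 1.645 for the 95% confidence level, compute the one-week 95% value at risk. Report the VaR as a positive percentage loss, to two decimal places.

1.67

r̄ = (-0.52 − 0.77 − 1.48 + 0.08 − 1.13 + 0.52) / 6 = -0.5500%
Σ(r − r̄)² = 2.7924; population σ = √(2.7924/6) = 0.6822%
VaR = −(r̄ − z·σ) = −(-0.5500 − 1.645 × 0.6822) = −(-1.6722) = 1.6722%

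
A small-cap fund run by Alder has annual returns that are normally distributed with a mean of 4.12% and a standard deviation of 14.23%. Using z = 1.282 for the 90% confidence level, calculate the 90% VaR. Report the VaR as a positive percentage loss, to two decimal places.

VaR (as % loss) = −(μ − z·σ) = −(4.12% − 1.282 × 14.23%) = −(-14.12286%) = 14.12286%

14.12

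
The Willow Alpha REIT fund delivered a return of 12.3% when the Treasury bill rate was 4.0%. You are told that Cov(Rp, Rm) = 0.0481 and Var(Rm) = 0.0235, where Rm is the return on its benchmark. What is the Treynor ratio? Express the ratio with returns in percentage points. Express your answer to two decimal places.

4.06

β = Cov / Var = 0.0481 / 0.0235 = 2.0468
Treynor = (Rp − Rf) / β = (12.3% − 4.0%) / 2.0468 = 8.30 / 2.0468 = 4.0551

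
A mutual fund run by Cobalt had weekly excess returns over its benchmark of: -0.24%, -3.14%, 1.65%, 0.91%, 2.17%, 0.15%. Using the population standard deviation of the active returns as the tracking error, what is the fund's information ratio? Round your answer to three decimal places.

0.145

r̄ = (-0.24 − 3.14 + 1.65 + 0.91 + 2.17 + 0.15) / 6 = 0.2500%
Σ(r − r̄)² = (-0.24 − 0.2500)² + (-3.14 − 0.2500)² + … = 17.8242
σ = √[17.8242 / 6] = 1.7236%
IR = r̄ / tracking error = 0.2500 / 1.7236 = 0.1450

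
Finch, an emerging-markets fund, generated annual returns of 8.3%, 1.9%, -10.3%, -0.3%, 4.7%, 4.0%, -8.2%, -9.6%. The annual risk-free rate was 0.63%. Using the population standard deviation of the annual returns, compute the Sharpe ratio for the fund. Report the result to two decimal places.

r̄ = (8.3 + 1.9 − 10.3 − 0.3 + 4.7 + 4 − 8.2 − 9.6) / 8 = -1.1875%
Σ(r − r̄)² = 364.8888; population σ = √(364.8888/8) = 6.7536%
Sharpe = (r̄ − rf) / σ = (-1.1875 − 0.63) / 6.7536 = -1.8175 / 6.7536 = -0.2691

-0.27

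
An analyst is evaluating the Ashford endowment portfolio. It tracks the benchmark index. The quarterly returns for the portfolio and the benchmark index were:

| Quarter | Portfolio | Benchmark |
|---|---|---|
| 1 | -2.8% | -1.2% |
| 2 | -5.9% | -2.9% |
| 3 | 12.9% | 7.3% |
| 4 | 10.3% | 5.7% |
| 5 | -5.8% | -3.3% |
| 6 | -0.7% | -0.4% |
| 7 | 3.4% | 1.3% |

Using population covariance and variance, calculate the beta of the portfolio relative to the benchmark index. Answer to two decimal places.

1.82

r̄p = 1.6286%,  r̄m = 0.9286%
Cov = Σ(rp − r̄p)(rm − r̄m) / 7 = 26.6578
Var(rm) = Σ(rm − r̄m)² / 7 = 14.6192
β = Cov / Var = 26.6578 / 14.6192 = 1.8235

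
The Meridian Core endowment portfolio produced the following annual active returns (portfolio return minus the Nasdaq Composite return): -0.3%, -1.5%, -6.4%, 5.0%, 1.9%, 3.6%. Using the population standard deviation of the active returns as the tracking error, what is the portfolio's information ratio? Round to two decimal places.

0.10

r̄ = (-0.3 − 1.5 − 6.4 + 5 + 1.9 + 3.6) / 6 = 2.30 / 6 = 0.3833%
Σ(r − r̄)² = 83.9883; population σ = √(83.9883/6) = 3.7414%
IR = r̄ / tracking error = 0.3833 / 3.7414 = 0.1024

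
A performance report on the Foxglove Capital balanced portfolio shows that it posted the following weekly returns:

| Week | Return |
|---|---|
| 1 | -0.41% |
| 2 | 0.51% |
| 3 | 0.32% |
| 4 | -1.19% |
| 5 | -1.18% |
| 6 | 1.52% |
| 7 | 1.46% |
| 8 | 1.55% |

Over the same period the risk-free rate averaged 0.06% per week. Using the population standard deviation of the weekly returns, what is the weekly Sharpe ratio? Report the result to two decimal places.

r̄ = (-0.41 + 0.51 + 0.32 − 1.19 − 1.18 + 1.52 + 1.46 + 1.55) / 8 = 0.3225%
Population σ = √[Σ(r − r̄)² / 8] = √[9.3516 / 8] = √1.1690 = 1.0812%
Sharpe = (r̄ − rf) / σ = (0.3225 − 0.06) / 1.0812 = 0.2625 / 1.0812 = 0.2428

0.24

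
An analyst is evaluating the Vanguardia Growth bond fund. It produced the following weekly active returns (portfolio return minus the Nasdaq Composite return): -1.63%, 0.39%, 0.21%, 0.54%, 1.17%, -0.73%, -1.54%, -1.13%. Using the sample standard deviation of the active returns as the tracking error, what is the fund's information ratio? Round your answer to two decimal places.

-0.32

μ = (-1.63 + 0.39 + 0.21 + 0.54 + 1.17 − 0.73 − 1.54 − 1.13) / 8 = -2.720 / 8 = -0.3400%
Sample σ = √[Σ(r − μ)² / 7] = √[7.7702 / 7] = √1.1100 = 1.0536%
IR = μ / tracking error = -0.3400 / 1.0536 = -0.3227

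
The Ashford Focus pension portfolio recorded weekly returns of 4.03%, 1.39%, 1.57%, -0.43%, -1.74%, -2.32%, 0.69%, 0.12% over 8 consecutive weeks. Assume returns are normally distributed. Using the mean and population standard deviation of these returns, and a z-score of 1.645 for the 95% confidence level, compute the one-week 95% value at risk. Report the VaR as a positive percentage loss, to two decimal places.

r̄ = (4.03 + 1.39 + 1.57 − 0.43 − 1.74 − 2.32 + 0.69 + 0.12) / 8 = 3.310 / 8 = 0.4138%
Population std dev = √[28.3538 / 8] = 1.8826%
VaR = −(r̄ − z·σ) = −(0.4138 − 1.645 × 1.8826) = −(-2.6831) = 2.6831%

2.68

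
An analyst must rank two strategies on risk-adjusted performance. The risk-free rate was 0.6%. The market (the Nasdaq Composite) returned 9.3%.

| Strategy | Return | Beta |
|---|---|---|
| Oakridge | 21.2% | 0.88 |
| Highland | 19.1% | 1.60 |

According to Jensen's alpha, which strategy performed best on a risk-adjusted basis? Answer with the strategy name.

Oakridge

Oakridge: α = 21.2% − [0.6% + 0.88 × (9.3% − 0.6%)] = 12.944
Highland: α = 19.1% − [0.6% + 1.60 × (9.3% − 0.6%)] = 4.580
Highest: Oakridge (12.944).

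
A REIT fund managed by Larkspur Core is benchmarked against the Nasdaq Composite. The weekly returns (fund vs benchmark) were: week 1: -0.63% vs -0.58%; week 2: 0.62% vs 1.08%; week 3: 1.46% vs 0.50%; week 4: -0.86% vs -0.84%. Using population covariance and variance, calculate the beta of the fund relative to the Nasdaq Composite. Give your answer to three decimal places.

r̄p = 0.1475%,  r̄m = 0.0400%
Cov = Σ(rp − r̄p)(rm − r̄m) / 4 = 0.6160
Var(rm) = Σ(rm − r̄m)² / 4 = 0.6130
β = Cov / Var = 0.6160 / 0.6130 = 1.0049

1.005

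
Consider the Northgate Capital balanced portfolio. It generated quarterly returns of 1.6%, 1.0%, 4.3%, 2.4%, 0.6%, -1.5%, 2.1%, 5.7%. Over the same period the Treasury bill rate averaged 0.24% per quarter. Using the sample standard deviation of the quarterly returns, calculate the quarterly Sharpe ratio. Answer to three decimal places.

Mean return r̄ = 16.20 / 8 = 2.0250%
Σ(r − r̄)² = (1.6 − 2.0250)² + (1 − 2.0250)² + (4.3 − 2.0250)² + … = 34.5150
sample σ = √(34.5150 / 7) = √4.9307 = 2.2205%
Sharpe = (r̄ − rf) / σ = (2.0250 − 0.24) / 2.2205 = 1.7850 / 2.2205 = 0.8039

0.804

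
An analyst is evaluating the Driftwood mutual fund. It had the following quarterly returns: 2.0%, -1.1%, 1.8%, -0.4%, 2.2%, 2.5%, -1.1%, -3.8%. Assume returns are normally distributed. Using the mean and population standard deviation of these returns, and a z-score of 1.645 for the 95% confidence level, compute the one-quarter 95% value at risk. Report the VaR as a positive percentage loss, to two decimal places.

3.17

μ = (2 − 1.1 + 1.8 − 0.4 + 2.2 + 2.5 − 1.1 − 3.8) / 8 = 0.2625%
Population σ = √[Σ(r − μ)² / 8] = √[34.7988 / 8] = √4.3499 = 2.0856%
VaR = −(μ − z·σ) = −(0.2625 − 1.645 × 2.0856) = −(-3.1683) = 3.1683%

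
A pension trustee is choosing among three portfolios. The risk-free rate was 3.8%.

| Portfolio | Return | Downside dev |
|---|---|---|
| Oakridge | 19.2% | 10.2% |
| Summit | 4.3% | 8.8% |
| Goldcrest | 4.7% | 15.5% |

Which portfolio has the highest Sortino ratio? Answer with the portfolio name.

Oakridge

Oakridge: Sortino ratio = (19.2% − 3.8%) / 10.2% = 1.510
Summit: Sortino ratio = (4.3% − 3.8%) / 8.8% = 0.057
Goldcrest: Sortino ratio = (4.7% − 3.8%) / 15.5% = 0.058
Highest: Oakridge (1.510).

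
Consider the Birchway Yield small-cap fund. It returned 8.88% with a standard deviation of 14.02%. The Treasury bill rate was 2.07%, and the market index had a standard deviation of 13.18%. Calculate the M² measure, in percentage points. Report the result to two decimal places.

8.47

Sharpe = (Rp − Rf) / σp = (8.88% − 2.07%) / 14.02% = 0.4857
M² = Rf + Sharpe × σm = 2.07% + 0.4857 × 13.18% = 8.4715%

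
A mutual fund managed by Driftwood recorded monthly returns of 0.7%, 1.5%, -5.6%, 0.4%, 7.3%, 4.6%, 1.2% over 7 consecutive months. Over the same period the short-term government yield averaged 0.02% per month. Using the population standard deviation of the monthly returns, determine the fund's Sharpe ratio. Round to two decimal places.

Mean return r̄ = 10.10 / 7 = 1.4429%
Σ(r − r̄)² = 95.5771; population σ = √(95.5771/7) = 3.6951%
Sharpe = (r̄ − rf) / σ = (1.4429 − 0.02) / 3.6951 = 1.4229 / 3.6951 = 0.3851

0.39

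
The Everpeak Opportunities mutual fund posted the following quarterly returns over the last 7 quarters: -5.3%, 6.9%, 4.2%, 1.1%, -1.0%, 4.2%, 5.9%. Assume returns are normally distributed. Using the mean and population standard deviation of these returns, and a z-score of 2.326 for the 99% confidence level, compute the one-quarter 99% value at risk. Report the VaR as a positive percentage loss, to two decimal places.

Mean return r̄ = 16.00 / 7 = 2.2857%
Σ(r − r̄)² = 111.4286; population σ = √(111.4286/7) = 3.9898%
VaR = −(r̄ − z·σ) = −(2.2857 − 2.326 × 3.9898) = −(-6.9946) = 6.9946%

6.99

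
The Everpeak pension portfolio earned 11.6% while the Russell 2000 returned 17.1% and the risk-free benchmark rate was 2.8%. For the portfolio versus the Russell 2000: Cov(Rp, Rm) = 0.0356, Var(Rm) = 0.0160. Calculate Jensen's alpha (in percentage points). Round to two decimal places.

-23.02

β = Cov / Var = 0.0356 / 0.0160 = 2.2250
E[R] = Rf + β(Rm − Rf) = 2.8% + 2.2250 × (17.1% − 2.8%) = 34.6175%
α = Rp − E[R] = 11.6% − 34.6175% = -23.0175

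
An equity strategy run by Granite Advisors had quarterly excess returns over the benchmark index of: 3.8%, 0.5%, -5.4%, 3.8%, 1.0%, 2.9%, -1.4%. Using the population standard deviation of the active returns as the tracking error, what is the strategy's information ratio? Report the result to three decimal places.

r̄ = (3.8 + 0.5 − 5.4 + 3.8 + 1 + 2.9 − 1.4) / 7 = 5.20 / 7 = 0.7429%
Σ(r − r̄)² = 65.7971; population σ = √(65.7971/7) = 3.0659%
IR = r̄ / tracking error = 0.7429 / 3.0659 = 0.2423

0.242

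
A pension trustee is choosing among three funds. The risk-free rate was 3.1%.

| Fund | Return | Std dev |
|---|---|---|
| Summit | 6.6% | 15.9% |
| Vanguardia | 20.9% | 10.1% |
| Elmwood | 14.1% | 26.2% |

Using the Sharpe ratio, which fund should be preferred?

Summit: Sharpe ratio = (6.6% − 3.1%) / 15.9% = 0.220
Vanguardia: Sharpe ratio = (20.9% − 3.1%) / 10.1% = 1.762
Elmwood: Sharpe ratio = (14.1% − 3.1%) / 26.2% = 0.420
Highest: Vanguardia (1.762).

Vanguardia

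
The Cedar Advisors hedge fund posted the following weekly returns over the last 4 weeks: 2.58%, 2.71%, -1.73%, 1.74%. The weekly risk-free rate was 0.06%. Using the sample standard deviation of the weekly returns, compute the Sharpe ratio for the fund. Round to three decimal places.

r̄ = (2.58 + 2.71 − 1.73 + 1.74) / 4 = 1.3250%
Sample σ = √[Σ(r − r̄)² / 3] = √[12.9985 / 3] = √4.3328 = 2.0815%
Sharpe = (r̄ − rf) / σ = (1.3250 − 0.06) / 2.0815 = 1.2650 / 2.0815 = 0.6077

0.608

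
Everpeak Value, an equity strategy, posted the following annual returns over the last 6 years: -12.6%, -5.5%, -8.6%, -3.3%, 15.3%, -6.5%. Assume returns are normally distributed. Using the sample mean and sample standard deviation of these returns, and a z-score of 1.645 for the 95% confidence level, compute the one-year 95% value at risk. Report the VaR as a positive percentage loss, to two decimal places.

Mean return r̄ = -21.20 / 6 = -3.5333%
Σ(r − r̄)² = (-12.6 − (-3.5333))² + (-5.5 − (-3.5333))² + … = 475.2933
σ = √[475.2933 / 5] = 9.7498%
VaR = −(r̄ − z·σ) = −(-3.5333 − 1.645 × 9.7498) = −(-19.5717) = 19.5717%

19.57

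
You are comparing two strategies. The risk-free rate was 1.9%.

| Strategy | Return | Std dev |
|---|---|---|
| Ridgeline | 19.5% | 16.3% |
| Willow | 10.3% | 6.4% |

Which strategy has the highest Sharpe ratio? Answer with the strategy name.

Ridgeline: Sharpe ratio = (19.5% − 1.9%) / 16.3% = 1.080
Willow: Sharpe ratio = (10.3% − 1.9%) / 6.4% = 1.313
Highest: Willow (1.313).

Willow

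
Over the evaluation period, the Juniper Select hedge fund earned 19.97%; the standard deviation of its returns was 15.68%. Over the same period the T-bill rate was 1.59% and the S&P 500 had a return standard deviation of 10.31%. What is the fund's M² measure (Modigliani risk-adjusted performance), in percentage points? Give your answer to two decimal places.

13.68

Sharpe = (Rp − Rf) / σp = (19.97% − 1.59%) / 15.68% = 1.1722
M² = Rf + Sharpe × σm = 1.59% + 1.1722 × 10.31% = 13.6754%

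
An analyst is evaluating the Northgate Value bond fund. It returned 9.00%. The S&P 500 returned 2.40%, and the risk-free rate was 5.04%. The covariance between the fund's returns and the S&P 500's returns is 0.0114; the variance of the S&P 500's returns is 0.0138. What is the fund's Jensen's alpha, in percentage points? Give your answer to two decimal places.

6.14

β = Cov / Var = 0.0114 / 0.0138 = 0.8261
E[R] = Rf + β(Rm − Rf) = 5.04% + 0.8261 × (2.40% − 5.04%) = 2.8591%
α = Rp − E[R] = 9.00% − 2.8591% = 6.1409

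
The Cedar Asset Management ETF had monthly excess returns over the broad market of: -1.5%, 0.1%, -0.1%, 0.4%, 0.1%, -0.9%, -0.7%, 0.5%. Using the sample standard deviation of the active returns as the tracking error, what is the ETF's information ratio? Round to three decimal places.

Mean return μ = -2.10 / 8 = -0.2625%
Σ(r − μ)² = (-1.5 − (-0.2625))² + (0.1 − (-0.2625))² + (-0.1 − (-0.2625))² + … = 3.4388
σ = √[3.4388 / 7] = 0.7009%
IR = μ / tracking error = -0.2625 / 0.7009 = -0.3745

-0.375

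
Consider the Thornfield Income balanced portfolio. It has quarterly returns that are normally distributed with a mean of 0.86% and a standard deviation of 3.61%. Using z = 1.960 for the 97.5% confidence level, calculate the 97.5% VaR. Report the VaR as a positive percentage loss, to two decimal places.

VaR (as % loss) = −(μ − z·σ) = −(0.86% − 1.960 × 3.61%) = −(-6.2156%) = 6.2156%

6.22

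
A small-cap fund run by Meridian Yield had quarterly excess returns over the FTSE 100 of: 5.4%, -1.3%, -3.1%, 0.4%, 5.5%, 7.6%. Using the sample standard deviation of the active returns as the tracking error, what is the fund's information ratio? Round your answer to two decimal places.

μ = (5.4 − 1.3 − 3.1 + 0.4 + 5.5 + 7.6) / 6 = 2.4167%
Sample σ = √[Σ(r − μ)² / 5] = √[93.5883 / 5] = √18.7177 = 4.3264%
IR = μ / tracking error = 2.4167 / 4.3264 = 0.5586

0.56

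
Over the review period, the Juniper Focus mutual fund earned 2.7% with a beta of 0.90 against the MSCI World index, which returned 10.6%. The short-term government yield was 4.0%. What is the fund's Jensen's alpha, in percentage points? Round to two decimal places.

CAPM expected return = Rf + β(Rm − Rf) = 4.0% + 0.90 × (10.6% − 4.0%) = 4 + 0.90 × 6.60 = 9.9400%
Jensen's α = Rp − E[R] = 2.7% − 9.9400% = -7.2400

-7.24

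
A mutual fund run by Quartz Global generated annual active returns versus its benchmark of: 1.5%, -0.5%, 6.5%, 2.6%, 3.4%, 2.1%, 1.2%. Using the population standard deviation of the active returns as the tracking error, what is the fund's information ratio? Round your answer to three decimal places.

r̄ = (1.5 − 0.5 + 6.5 + 2.6 + 3.4 + 2.1 + 1.2) / 7 = 2.4000%
Σ(r − r̄)² = (1.5 − 2.4000)² + (-0.5 − 2.4000)² + (6.5 − 2.4000)² + … = 28.6000
population σ = √(28.6000 / 7) = √4.0857 = 2.0213%
IR = r̄ / tracking error = 2.4000 / 2.0213 = 1.1874

1.187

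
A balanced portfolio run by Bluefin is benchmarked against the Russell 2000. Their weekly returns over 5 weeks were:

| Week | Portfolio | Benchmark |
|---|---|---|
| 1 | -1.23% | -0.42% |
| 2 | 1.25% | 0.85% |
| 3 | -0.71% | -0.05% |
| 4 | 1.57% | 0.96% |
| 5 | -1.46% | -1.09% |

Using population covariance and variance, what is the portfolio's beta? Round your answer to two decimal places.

1.58

r̄p = -0.1160%,  r̄m = 0.0500%
Cov = Σ(rp − r̄p)(rm − r̄m) / 5 = 0.9484
Var(rm) = Σ(rm − r̄m)² / 5 = 0.5997
β = Cov / Var = 0.9484 / 0.5997 = 1.5815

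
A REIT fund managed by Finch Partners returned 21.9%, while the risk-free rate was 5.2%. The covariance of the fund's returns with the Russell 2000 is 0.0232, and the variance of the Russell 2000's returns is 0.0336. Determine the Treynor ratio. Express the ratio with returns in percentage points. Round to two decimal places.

24.19

β = Cov / Var = 0.0232 / 0.0336 = 0.6905
Treynor = (Rp − Rf) / β = (21.9% − 5.2%) / 0.6905 = 16.70 / 0.6905 = 24.1854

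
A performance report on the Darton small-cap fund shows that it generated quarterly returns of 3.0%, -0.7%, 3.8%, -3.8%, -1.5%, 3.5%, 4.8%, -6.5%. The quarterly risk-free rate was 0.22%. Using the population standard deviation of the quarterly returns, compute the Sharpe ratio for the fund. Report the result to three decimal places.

r̄ = (3 − 0.7 + 3.8 − 3.8 − 1.5 + 3.5 + 4.8 − 6.5) / 8 = 0.3250%
Σ(r − r̄)² = 117.3150; population σ = √(117.3150/8) = 3.8294%
Sharpe = (r̄ − rf) / σ = (0.3250 − 0.22) / 3.8294 = 0.1050 / 3.8294 = 0.0274

0.027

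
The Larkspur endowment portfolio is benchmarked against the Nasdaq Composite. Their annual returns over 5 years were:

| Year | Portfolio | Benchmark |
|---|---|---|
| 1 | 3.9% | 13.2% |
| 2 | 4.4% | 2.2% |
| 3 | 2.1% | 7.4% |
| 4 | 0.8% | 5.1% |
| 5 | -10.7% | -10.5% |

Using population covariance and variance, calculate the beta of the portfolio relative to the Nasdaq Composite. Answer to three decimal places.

0.618

r̄p = 0.1000%,  r̄m = 3.4800%
Cov = Σ(rp − r̄p)(rm − r̄m) / 5 = 38.2780
Var(rm) = Σ(rm − r̄m)² / 5 = 61.9096
β = Cov / Var = 38.2780 / 61.9096 = 0.6183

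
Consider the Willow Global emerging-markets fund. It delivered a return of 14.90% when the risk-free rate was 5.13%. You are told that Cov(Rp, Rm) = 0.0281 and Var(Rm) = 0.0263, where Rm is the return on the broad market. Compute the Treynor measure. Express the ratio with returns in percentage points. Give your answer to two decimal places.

9.14

β = Cov / Var = 0.0281 / 0.0263 = 1.0684
Treynor = (Rp − Rf) / β = (14.90% − 5.13%) / 1.0684 = 9.77 / 1.0684 = 9.1445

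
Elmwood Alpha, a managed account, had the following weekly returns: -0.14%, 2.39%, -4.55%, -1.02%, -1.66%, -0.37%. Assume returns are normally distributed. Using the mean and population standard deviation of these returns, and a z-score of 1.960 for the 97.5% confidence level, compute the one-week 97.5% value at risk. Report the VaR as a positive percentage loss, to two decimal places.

μ = (-0.14 + 2.39 − 4.55 − 1.02 − 1.66 − 0.37) / 6 = -0.8917%
Σ(r − μ)² = 25.5967; population σ = √(25.5967/6) = 2.0655%
VaR = −(μ − z·σ) = −(-0.8917 − 1.960 × 2.0655) = −(-4.9401) = 4.9401%

4.94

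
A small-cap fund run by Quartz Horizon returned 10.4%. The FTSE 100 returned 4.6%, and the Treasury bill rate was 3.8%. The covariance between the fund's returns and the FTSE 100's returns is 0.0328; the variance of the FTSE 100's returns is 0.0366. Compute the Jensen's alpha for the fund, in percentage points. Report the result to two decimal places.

β = Cov / Var = 0.0328 / 0.0366 = 0.8962
E[R] = Rf + β(Rm − Rf) = 3.8% + 0.8962 × (4.6% − 3.8%) = 4.5170%
α = Rp − E[R] = 10.4% − 4.5170% = 5.8830

5.88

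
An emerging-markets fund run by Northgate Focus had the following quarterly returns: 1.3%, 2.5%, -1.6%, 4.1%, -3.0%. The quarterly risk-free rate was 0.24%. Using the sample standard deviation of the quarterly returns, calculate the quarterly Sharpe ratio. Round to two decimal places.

0.14

μ = (1.3 + 2.5 − 1.6 + 4.1 − 3) / 5 = 3.30 / 5 = 0.6600%
Sample std dev = √[34.1320 / 4] = 2.9211%
Sharpe = (μ − rf) / σ = (0.6600 − 0.24) / 2.9211 = 0.4200 / 2.9211 = 0.1438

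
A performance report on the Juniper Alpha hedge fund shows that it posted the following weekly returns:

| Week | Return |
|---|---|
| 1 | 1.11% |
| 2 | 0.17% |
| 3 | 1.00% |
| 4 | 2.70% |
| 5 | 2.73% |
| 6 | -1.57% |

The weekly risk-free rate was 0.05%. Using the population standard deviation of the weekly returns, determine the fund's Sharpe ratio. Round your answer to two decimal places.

0.66

μ = (1.11 + 0.17 + 1 + 2.7 + 2.73 − 1.57) / 6 = 6.140 / 6 = 1.0233%
Population σ = √[Σ(r − μ)² / 6] = √[13.1855 / 6] = √2.1976 = 1.4824%
Sharpe = (μ − rf) / σ = (1.0233 − 0.05) / 1.4824 = 0.9733 / 1.4824 = 0.6566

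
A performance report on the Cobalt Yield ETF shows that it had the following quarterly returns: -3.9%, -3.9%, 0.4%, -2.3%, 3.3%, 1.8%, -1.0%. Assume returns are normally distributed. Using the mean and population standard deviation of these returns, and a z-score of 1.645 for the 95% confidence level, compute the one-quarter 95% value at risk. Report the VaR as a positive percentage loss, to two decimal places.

Mean return r̄ = -5.60 / 7 = -0.8000%
Population std dev = √[46.5200 / 7] = 2.5779%
VaR = −(r̄ − z·σ) = −(-0.8000 − 1.645 × 2.5779) = −(-5.0406) = 5.0406%

5.04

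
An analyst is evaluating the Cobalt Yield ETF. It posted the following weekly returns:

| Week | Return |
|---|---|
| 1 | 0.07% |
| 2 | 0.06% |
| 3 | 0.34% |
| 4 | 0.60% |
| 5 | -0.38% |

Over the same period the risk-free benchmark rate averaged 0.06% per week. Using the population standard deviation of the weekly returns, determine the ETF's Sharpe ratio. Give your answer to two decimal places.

Mean return r̄ = 0.690 / 5 = 0.1380%
Population σ = √[Σ(r − r̄)² / 5] = √[0.5333 / 5] = √0.1067 = 0.3266%
Sharpe = (r̄ − rf) / σ = (0.1380 − 0.06) / 0.3266 = 0.0780 / 0.3266 = 0.2388

0.24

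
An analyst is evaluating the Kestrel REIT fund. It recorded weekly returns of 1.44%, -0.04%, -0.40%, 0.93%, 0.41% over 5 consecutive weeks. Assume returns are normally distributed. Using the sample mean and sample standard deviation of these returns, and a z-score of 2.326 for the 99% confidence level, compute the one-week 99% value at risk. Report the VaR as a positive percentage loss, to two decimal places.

μ = (1.44 − 0.04 − 0.4 + 0.93 + 0.41) / 5 = 2.340 / 5 = 0.4680%
Σ(r − μ)² = 2.1731; sample σ = √(2.1731/4) = 0.7371%
VaR = −(μ − z·σ) = −(0.4680 − 2.326 × 0.7371) = −(-1.2465) = 1.2465%

1.25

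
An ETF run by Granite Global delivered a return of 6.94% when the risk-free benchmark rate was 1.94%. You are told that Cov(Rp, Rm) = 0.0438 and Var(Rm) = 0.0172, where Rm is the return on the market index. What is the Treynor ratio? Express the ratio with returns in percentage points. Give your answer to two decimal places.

1.96

β = Cov / Var = 0.0438 / 0.0172 = 2.5465
Treynor = (Rp − Rf) / β = (6.94% − 1.94%) / 2.5465 = 5.00 / 2.5465 = 1.9635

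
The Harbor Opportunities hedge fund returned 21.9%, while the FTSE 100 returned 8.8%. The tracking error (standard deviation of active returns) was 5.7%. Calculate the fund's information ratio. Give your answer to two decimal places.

IR = (Rp − Rb) / TE = (21.9% − 8.8%) / 5.7% = 13.10% / 5.7% = 2.2982

2.30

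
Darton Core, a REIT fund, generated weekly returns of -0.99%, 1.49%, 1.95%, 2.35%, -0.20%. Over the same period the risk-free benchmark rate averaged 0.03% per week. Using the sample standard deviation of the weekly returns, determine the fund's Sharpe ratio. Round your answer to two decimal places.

0.62

μ = (-0.99 + 1.49 + 1.95 + 2.35 − 0.2) / 5 = 0.9200%
Σ(r − μ)² = 8.3332; sample σ = √(8.3332/4) = 1.4434%
Sharpe = (μ − rf) / σ = (0.9200 − 0.03) / 1.4434 = 0.8900 / 1.4434 = 0.6166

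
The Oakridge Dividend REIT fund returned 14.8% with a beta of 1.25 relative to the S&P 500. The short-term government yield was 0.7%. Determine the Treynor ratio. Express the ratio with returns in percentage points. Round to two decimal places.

11.28

Treynor = (Rp − Rf) / β = (14.8% − 0.7%) / 1.25 = 14.10 / 1.25 = 11.2800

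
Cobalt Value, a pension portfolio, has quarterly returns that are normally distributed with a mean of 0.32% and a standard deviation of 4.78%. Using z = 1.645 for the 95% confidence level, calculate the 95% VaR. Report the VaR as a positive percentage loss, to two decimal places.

VaR (as % loss) = −(μ − z·σ) = −(0.32% − 1.645 × 4.78%) = −(-7.5431%) = 7.5431%

7.54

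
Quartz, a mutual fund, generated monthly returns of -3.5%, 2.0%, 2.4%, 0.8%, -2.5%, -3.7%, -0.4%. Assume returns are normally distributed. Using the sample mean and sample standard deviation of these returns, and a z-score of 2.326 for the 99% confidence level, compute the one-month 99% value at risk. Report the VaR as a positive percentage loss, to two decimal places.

Mean return r̄ = -4.90 / 7 = -0.7000%
Σ(r − r̄)² = (-3.5 − (-0.7000))² + (2 − (-0.7000))² + (2.4 − (-0.7000))² + … = 39.3200
σ = √[39.3200 / 6] = 2.5599%
VaR = −(r̄ − z·σ) = −(-0.7000 − 2.326 × 2.5599) = −(-6.6543) = 6.6543%

6.65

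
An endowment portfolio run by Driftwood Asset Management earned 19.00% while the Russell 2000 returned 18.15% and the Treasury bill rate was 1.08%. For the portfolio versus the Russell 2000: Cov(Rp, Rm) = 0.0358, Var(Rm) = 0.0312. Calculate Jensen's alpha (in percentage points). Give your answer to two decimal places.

β = Cov / Var = 0.0358 / 0.0312 = 1.1474
E[R] = Rf + β(Rm − Rf) = 1.08% + 1.1474 × (18.15% − 1.08%) = 20.6661%
α = Rp − E[R] = 19.00% − 20.6661% = -1.6661

-1.67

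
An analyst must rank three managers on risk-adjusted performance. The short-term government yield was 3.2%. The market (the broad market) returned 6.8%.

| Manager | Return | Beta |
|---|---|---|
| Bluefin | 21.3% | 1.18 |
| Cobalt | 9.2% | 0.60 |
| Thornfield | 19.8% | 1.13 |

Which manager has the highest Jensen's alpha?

Bluefin

Bluefin: α = 21.3% − [3.2% + 1.18 × (6.8% − 3.2%)] = 13.852
Cobalt: α = 9.2% − [3.2% + 0.60 × (6.8% − 3.2%)] = 3.840
Thornfield: α = 19.8% − [3.2% + 1.13 × (6.8% − 3.2%)] = 12.532
Highest: Bluefin (13.852).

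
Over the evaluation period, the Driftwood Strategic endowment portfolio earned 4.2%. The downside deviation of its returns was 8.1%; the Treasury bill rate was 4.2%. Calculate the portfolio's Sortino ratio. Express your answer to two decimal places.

0.00

Sortino = (Rp − Rf) / σd = (4.2% − 4.2%) / 8.1% = 0.00% / 8.1% = 0.0000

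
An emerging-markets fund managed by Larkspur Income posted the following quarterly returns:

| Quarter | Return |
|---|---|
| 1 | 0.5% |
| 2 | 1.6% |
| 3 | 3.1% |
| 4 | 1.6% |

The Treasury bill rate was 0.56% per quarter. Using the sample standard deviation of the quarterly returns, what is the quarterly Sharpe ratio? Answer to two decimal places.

Mean return μ = 6.80 / 4 = 1.7000%
Σ(r − μ)² = 3.4200; sample σ = √(3.4200/3) = 1.0677%
Sharpe = (μ − rf) / σ = (1.7000 − 0.56) / 1.0677 = 1.1400 / 1.0677 = 1.0677

1.07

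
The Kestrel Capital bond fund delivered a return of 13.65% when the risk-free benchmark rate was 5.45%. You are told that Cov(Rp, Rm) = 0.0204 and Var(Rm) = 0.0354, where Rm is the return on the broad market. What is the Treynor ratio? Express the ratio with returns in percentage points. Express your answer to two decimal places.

14.23

β = Cov / Var = 0.0204 / 0.0354 = 0.5763
Treynor = (Rp − Rf) / β = (13.65% − 5.45%) / 0.5763 = 8.20 / 0.5763 = 14.2287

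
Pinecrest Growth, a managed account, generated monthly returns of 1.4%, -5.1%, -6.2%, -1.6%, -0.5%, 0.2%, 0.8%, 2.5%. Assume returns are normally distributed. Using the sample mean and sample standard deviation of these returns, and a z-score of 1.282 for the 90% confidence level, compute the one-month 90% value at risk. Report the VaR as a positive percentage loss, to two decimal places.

5.03

r̄ = (1.4 − 5.1 − 6.2 − 1.6 − 0.5 + 0.2 + 0.8 + 2.5) / 8 = -8.50 / 8 = -1.0625%
Σ(r − r̄)² = (1.4 − (-1.0625))² + (-5.1 − (-1.0625))² + … = 67.1188
sample σ = √(67.1188 / 7) = √9.5884 = 3.0965%
VaR = −(r̄ − z·σ) = −(-1.0625 − 1.282 × 3.0965) = −(-5.0322) = 5.0322%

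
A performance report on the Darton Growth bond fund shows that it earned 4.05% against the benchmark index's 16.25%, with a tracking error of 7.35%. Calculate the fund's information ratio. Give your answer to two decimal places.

-1.66

IR = (Rp − Rb) / TE = (4.05% − 16.25%) / 7.35% = -12.20% / 7.35% = -1.6599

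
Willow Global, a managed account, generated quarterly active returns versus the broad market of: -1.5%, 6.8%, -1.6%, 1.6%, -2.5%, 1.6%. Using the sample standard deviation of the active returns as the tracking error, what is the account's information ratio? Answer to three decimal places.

r̄ = (-1.5 + 6.8 − 1.6 + 1.6 − 2.5 + 1.6) / 6 = 4.40 / 6 = 0.7333%
Sample σ = √[Σ(r − r̄)² / 5] = √[59.1933 / 5] = √11.8387 = 3.4407%
IR = r̄ / tracking error = 0.7333 / 3.4407 = 0.2131

0.213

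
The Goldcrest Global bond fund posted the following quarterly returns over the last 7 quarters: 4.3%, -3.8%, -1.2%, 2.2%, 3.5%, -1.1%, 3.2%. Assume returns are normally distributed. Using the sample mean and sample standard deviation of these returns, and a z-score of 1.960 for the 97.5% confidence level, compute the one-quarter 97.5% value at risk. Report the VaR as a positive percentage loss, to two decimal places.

4.96

Mean return μ = 7.10 / 7 = 1.0143%
Sample std dev = √[55.7086 / 6] = 3.0471%
VaR = −(μ − z·σ) = −(1.0143 − 1.960 × 3.0471) = −(-4.9580) = 4.9580%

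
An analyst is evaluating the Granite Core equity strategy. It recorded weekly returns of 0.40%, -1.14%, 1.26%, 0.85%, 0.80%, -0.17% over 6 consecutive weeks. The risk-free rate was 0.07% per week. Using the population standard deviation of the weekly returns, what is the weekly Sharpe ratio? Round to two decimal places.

μ = (0.4 − 1.14 + 1.26 + 0.85 + 0.8 − 0.17) / 6 = 2.000 / 6 = 0.3333%
Population σ = √[Σ(r − μ)² / 6] = √[3.7719 / 6] = √0.6287 = 0.7929%
Sharpe = (μ − rf) / σ = (0.3333 − 0.07) / 0.7929 = 0.2633 / 0.7929 = 0.3321

0.33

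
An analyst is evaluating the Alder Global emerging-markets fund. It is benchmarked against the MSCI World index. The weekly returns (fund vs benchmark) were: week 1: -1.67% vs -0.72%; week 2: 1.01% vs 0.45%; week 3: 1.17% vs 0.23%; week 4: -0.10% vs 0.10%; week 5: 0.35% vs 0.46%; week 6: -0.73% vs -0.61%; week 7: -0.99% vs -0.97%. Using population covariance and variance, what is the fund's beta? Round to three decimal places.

r̄p = -0.1371%,  r̄m = -0.1514%
Cov = Σ(rp − r̄p)(rm − r̄m) / 7 = 0.4767
Var(rm) = Σ(rm − r̄m)² / 7 = 0.3068
β = Cov / Var = 0.4767 / 0.3068 = 1.5538

1.554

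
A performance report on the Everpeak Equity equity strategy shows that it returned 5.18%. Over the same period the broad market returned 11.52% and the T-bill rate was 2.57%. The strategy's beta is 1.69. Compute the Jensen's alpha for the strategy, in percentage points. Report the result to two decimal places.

-12.52

CAPM expected return = Rf + β(Rm − Rf) = 2.57% + 1.69 × (11.52% − 2.57%) = 2.57 + 1.69 × 8.95 = 17.6955%
Jensen's α = Rp − E[R] = 5.18% − 17.6955% = -12.5155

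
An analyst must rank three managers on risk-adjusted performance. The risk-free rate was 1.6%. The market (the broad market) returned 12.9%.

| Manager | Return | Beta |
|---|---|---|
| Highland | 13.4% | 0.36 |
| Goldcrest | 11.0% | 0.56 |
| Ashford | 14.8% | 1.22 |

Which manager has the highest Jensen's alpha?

Highland

Highland: α = 13.4% − [1.6% + 0.36 × (12.9% − 1.6%)] = 7.732
Goldcrest: α = 11.0% − [1.6% + 0.56 × (12.9% − 1.6%)] = 3.072
Ashford: α = 14.8% − [1.6% + 1.22 × (12.9% − 1.6%)] = -0.586
Highest: Highland (7.732).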